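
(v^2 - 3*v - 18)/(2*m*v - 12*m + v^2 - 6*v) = (v + 3)/(2*m + v)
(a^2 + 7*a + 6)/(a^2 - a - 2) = (a + 6)/(a - 2)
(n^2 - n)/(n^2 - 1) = n/(n + 1)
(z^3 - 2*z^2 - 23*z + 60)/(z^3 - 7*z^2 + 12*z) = (z + 5)/z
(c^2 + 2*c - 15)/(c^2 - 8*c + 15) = (c + 5)/(c - 5)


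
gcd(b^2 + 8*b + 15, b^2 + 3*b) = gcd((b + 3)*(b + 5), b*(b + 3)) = b + 3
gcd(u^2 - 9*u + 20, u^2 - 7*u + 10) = u - 5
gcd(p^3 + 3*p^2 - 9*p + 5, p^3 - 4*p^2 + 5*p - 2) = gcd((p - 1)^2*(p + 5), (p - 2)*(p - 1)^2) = p^2 - 2*p + 1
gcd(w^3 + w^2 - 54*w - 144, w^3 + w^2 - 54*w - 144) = w^3 + w^2 - 54*w - 144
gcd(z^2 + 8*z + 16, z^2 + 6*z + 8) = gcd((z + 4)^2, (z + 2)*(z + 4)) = z + 4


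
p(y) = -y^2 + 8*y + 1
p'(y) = 8 - 2*y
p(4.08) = 16.99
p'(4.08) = -0.16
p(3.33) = 16.55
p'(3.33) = 1.34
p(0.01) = 1.08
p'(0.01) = 7.98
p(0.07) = 1.56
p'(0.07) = 7.86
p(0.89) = 7.33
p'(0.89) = 6.22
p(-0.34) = -1.84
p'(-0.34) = 8.68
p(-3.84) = -44.47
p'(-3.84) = 15.68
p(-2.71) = -28.02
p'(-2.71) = 13.42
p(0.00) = 1.00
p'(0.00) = 8.00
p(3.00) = 16.00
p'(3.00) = 2.00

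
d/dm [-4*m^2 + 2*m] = 2 - 8*m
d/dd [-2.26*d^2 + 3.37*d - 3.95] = 3.37 - 4.52*d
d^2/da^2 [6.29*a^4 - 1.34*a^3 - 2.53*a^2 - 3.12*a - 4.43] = 75.48*a^2 - 8.04*a - 5.06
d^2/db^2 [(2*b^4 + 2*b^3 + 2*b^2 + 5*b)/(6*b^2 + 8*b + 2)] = 3*(6*b^6 + 24*b^5 + 38*b^4 + 37*b^3 + 6*b^2 - 13*b - 6)/(27*b^6 + 108*b^5 + 171*b^4 + 136*b^3 + 57*b^2 + 12*b + 1)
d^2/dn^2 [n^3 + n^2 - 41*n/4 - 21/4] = 6*n + 2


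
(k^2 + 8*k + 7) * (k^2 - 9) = k^4 + 8*k^3 - 2*k^2 - 72*k - 63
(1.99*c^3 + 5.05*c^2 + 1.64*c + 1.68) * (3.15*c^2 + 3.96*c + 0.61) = 6.2685*c^5 + 23.7879*c^4 + 26.3779*c^3 + 14.8669*c^2 + 7.6532*c + 1.0248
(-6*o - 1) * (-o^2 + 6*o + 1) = 6*o^3 - 35*o^2 - 12*o - 1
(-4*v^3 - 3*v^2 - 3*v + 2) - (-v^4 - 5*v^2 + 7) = v^4 - 4*v^3 + 2*v^2 - 3*v - 5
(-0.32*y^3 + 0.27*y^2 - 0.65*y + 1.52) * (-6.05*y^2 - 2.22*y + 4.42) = 1.936*y^5 - 0.9231*y^4 + 1.9187*y^3 - 6.5596*y^2 - 6.2474*y + 6.7184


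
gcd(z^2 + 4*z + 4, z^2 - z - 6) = z + 2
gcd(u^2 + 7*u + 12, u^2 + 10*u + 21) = u + 3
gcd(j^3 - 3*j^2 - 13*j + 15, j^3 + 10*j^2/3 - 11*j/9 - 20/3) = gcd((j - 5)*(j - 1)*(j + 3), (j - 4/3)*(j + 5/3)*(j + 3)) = j + 3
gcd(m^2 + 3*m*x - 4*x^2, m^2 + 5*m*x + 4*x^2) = m + 4*x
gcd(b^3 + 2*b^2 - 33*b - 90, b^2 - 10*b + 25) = 1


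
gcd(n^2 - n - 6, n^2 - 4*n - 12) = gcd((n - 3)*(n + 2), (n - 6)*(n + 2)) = n + 2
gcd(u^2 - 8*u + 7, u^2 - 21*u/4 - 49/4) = u - 7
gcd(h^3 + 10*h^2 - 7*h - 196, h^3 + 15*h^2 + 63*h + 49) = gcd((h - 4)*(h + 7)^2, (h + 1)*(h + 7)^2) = h^2 + 14*h + 49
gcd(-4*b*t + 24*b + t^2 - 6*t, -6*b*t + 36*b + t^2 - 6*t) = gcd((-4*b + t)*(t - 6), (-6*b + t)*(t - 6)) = t - 6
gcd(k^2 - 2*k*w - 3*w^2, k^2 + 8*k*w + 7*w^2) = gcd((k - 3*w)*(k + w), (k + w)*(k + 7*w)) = k + w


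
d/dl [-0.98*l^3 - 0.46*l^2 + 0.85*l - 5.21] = -2.94*l^2 - 0.92*l + 0.85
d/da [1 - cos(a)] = sin(a)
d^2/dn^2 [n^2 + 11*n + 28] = 2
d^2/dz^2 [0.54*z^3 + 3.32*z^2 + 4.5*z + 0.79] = 3.24*z + 6.64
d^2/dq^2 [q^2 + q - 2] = 2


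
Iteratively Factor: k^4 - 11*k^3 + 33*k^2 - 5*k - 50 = (k - 2)*(k^3 - 9*k^2 + 15*k + 25) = (k - 5)*(k - 2)*(k^2 - 4*k - 5) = (k - 5)^2*(k - 2)*(k + 1)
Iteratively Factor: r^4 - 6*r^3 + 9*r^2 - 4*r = (r - 1)*(r^3 - 5*r^2 + 4*r) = (r - 1)^2*(r^2 - 4*r) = r*(r - 1)^2*(r - 4)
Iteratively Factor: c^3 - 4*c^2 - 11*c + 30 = (c - 5)*(c^2 + c - 6) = (c - 5)*(c - 2)*(c + 3)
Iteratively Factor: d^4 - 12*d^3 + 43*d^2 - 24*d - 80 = (d + 1)*(d^3 - 13*d^2 + 56*d - 80) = (d - 5)*(d + 1)*(d^2 - 8*d + 16) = (d - 5)*(d - 4)*(d + 1)*(d - 4)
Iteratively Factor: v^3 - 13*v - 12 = (v - 4)*(v^2 + 4*v + 3) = (v - 4)*(v + 1)*(v + 3)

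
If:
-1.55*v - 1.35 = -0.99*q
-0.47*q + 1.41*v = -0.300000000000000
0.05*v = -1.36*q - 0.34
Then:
No Solution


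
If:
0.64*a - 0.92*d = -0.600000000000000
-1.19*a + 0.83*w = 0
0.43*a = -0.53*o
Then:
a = 0.697478991596639*w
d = 0.485202776762879*w + 0.652173913043478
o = -0.565879181861424*w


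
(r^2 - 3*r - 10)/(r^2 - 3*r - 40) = (-r^2 + 3*r + 10)/(-r^2 + 3*r + 40)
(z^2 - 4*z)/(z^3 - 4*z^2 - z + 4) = z/(z^2 - 1)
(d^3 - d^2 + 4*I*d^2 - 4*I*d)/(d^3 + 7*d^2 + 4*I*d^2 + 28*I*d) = (d - 1)/(d + 7)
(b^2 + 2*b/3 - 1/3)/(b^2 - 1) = (b - 1/3)/(b - 1)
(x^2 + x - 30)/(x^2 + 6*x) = (x - 5)/x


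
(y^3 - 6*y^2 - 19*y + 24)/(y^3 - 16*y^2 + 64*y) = (y^2 + 2*y - 3)/(y*(y - 8))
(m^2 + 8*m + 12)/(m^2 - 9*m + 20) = (m^2 + 8*m + 12)/(m^2 - 9*m + 20)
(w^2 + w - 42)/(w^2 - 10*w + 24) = (w + 7)/(w - 4)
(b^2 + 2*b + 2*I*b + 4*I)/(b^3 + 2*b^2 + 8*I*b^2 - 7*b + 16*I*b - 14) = (b + 2*I)/(b^2 + 8*I*b - 7)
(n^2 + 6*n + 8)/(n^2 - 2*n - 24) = (n + 2)/(n - 6)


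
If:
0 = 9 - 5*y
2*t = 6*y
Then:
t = 27/5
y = 9/5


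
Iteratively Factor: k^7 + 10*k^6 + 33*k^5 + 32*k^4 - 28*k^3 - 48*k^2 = (k - 1)*(k^6 + 11*k^5 + 44*k^4 + 76*k^3 + 48*k^2) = k*(k - 1)*(k^5 + 11*k^4 + 44*k^3 + 76*k^2 + 48*k) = k*(k - 1)*(k + 4)*(k^4 + 7*k^3 + 16*k^2 + 12*k) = k*(k - 1)*(k + 2)*(k + 4)*(k^3 + 5*k^2 + 6*k) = k*(k - 1)*(k + 2)^2*(k + 4)*(k^2 + 3*k) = k*(k - 1)*(k + 2)^2*(k + 3)*(k + 4)*(k)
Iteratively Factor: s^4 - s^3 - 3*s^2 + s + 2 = (s - 1)*(s^3 - 3*s - 2) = (s - 1)*(s + 1)*(s^2 - s - 2) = (s - 2)*(s - 1)*(s + 1)*(s + 1)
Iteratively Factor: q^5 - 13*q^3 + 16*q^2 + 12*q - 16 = (q + 1)*(q^4 - q^3 - 12*q^2 + 28*q - 16) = (q - 2)*(q + 1)*(q^3 + q^2 - 10*q + 8) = (q - 2)^2*(q + 1)*(q^2 + 3*q - 4) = (q - 2)^2*(q + 1)*(q + 4)*(q - 1)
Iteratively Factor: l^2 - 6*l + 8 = (l - 4)*(l - 2)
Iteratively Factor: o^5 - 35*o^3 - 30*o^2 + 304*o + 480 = (o + 2)*(o^4 - 2*o^3 - 31*o^2 + 32*o + 240) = (o - 4)*(o + 2)*(o^3 + 2*o^2 - 23*o - 60) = (o - 4)*(o + 2)*(o + 3)*(o^2 - o - 20) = (o - 4)*(o + 2)*(o + 3)*(o + 4)*(o - 5)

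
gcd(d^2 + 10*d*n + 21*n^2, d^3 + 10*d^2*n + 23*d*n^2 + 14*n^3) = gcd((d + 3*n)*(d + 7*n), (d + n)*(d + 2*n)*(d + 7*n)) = d + 7*n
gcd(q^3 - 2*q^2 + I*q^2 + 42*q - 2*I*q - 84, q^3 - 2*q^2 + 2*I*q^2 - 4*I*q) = q - 2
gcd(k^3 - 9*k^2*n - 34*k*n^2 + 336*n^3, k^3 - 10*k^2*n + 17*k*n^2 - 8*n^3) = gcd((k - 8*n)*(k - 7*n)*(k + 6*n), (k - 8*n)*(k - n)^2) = k - 8*n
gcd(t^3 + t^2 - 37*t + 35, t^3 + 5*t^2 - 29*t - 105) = t^2 + 2*t - 35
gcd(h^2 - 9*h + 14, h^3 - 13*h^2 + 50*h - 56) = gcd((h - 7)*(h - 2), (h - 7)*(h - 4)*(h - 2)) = h^2 - 9*h + 14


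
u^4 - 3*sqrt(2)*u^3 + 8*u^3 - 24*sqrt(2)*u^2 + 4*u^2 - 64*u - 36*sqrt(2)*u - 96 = (u + 2)*(u + 6)*(u - 4*sqrt(2))*(u + sqrt(2))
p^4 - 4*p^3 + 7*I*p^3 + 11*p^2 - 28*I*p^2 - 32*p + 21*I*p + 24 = (p - 3)*(p - 1)*(p - I)*(p + 8*I)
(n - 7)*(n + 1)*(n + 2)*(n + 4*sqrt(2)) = n^4 - 4*n^3 + 4*sqrt(2)*n^3 - 16*sqrt(2)*n^2 - 19*n^2 - 76*sqrt(2)*n - 14*n - 56*sqrt(2)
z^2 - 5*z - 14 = (z - 7)*(z + 2)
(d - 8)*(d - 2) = d^2 - 10*d + 16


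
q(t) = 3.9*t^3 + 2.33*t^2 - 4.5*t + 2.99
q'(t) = 11.7*t^2 + 4.66*t - 4.5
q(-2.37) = -25.17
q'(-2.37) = 50.17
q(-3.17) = -83.57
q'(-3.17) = 98.30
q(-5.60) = -583.64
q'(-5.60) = 336.32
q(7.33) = 1631.14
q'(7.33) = 658.29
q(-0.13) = 3.61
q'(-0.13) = -4.91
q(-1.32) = 4.02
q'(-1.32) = 9.73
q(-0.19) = 3.90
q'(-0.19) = -4.96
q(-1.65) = -0.76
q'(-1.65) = 19.66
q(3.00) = 115.76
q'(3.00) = 114.78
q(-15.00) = -12567.76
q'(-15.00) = 2558.10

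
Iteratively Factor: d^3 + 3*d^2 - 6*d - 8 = (d - 2)*(d^2 + 5*d + 4) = (d - 2)*(d + 4)*(d + 1)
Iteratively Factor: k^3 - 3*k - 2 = (k + 1)*(k^2 - k - 2) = (k + 1)^2*(k - 2)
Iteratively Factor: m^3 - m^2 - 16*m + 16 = (m - 1)*(m^2 - 16) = (m - 1)*(m + 4)*(m - 4)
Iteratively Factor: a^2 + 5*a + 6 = (a + 3)*(a + 2)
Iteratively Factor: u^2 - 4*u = (u)*(u - 4)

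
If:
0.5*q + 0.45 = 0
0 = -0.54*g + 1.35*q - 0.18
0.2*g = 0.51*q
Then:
No Solution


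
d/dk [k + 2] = 1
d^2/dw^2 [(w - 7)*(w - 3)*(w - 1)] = 6*w - 22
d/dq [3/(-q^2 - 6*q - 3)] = 6*(q + 3)/(q^2 + 6*q + 3)^2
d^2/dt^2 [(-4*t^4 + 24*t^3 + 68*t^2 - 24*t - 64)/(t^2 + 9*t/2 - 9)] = 16*(-4*t^6 - 54*t^5 - 135*t^4 + 1668*t^3 - 3216*t^2 + 4320*t + 2664)/(8*t^6 + 108*t^5 + 270*t^4 - 1215*t^3 - 2430*t^2 + 8748*t - 5832)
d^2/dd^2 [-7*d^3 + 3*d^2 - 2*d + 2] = 6 - 42*d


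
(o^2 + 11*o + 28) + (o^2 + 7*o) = 2*o^2 + 18*o + 28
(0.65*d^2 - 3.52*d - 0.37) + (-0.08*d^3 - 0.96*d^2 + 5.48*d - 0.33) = -0.08*d^3 - 0.31*d^2 + 1.96*d - 0.7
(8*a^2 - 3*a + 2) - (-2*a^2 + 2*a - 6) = 10*a^2 - 5*a + 8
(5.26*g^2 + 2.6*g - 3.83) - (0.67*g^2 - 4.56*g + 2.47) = 4.59*g^2 + 7.16*g - 6.3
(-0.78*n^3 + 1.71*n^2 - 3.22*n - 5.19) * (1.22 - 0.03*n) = 0.0234*n^4 - 1.0029*n^3 + 2.1828*n^2 - 3.7727*n - 6.3318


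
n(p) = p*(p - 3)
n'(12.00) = 21.00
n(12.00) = 108.00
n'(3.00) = 3.00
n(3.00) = 0.00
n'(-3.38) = -9.76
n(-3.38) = 21.56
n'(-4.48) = -11.96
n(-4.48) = 33.51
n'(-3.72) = -10.44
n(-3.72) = 25.00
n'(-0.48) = -3.96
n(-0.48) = 1.67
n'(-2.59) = -8.18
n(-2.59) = 14.48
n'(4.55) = 6.10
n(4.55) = 7.05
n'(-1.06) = -5.12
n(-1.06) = 4.30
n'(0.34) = -2.32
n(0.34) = -0.90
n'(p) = 2*p - 3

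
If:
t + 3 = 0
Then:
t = -3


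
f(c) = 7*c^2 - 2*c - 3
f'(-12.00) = -170.00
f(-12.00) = 1029.00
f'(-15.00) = -212.00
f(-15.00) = 1602.00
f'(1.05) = 12.70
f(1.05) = 2.62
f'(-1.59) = -24.26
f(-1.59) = 17.88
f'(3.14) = 41.96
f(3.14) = 59.74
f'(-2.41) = -35.74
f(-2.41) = 42.48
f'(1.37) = 17.18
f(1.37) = 7.40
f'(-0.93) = -15.02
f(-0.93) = 4.91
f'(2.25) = 29.50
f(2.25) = 27.94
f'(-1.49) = -22.86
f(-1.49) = 15.52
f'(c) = 14*c - 2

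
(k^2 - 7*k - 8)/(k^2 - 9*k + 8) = (k + 1)/(k - 1)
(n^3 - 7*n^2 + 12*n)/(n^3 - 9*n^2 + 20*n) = (n - 3)/(n - 5)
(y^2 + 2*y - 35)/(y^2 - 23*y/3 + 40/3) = 3*(y + 7)/(3*y - 8)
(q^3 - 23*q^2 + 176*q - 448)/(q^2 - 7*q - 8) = (q^2 - 15*q + 56)/(q + 1)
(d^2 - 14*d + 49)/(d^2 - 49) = (d - 7)/(d + 7)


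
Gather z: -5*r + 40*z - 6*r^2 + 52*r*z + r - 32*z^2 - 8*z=-6*r^2 - 4*r - 32*z^2 + z*(52*r + 32)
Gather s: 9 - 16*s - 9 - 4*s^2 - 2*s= -4*s^2 - 18*s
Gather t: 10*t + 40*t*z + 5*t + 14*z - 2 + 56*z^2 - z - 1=t*(40*z + 15) + 56*z^2 + 13*z - 3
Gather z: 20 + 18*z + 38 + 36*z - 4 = 54*z + 54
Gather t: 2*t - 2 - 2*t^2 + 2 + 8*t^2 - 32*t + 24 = 6*t^2 - 30*t + 24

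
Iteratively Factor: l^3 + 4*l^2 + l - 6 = (l + 2)*(l^2 + 2*l - 3) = (l - 1)*(l + 2)*(l + 3)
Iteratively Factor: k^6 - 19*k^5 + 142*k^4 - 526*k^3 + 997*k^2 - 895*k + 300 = (k - 3)*(k^5 - 16*k^4 + 94*k^3 - 244*k^2 + 265*k - 100) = (k - 4)*(k - 3)*(k^4 - 12*k^3 + 46*k^2 - 60*k + 25) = (k - 5)*(k - 4)*(k - 3)*(k^3 - 7*k^2 + 11*k - 5) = (k - 5)^2*(k - 4)*(k - 3)*(k^2 - 2*k + 1) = (k - 5)^2*(k - 4)*(k - 3)*(k - 1)*(k - 1)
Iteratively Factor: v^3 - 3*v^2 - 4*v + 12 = (v - 2)*(v^2 - v - 6) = (v - 2)*(v + 2)*(v - 3)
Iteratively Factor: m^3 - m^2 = (m - 1)*(m^2) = m*(m - 1)*(m)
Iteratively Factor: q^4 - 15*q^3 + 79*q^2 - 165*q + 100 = (q - 4)*(q^3 - 11*q^2 + 35*q - 25) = (q - 5)*(q - 4)*(q^2 - 6*q + 5) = (q - 5)*(q - 4)*(q - 1)*(q - 5)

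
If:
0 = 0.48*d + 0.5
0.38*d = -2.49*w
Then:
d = -1.04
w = 0.16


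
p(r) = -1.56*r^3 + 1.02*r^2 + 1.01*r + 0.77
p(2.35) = -11.47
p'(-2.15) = -25.01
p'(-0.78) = -3.43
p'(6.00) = -155.23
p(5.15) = -180.06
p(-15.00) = 5480.12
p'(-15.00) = -1082.59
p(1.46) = -0.44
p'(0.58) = 0.62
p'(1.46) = -5.99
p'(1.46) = -5.99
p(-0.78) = 1.34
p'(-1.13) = -7.27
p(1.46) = -0.44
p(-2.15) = 18.82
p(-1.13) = 3.18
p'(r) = -4.68*r^2 + 2.04*r + 1.01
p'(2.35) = -20.04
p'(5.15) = -112.61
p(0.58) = 1.39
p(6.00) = -293.41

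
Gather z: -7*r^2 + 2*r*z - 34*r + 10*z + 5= -7*r^2 - 34*r + z*(2*r + 10) + 5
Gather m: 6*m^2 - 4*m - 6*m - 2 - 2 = 6*m^2 - 10*m - 4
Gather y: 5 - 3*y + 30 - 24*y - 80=-27*y - 45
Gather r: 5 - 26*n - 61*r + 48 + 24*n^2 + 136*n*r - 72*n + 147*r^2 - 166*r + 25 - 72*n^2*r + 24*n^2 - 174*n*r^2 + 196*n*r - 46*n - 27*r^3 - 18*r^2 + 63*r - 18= 48*n^2 - 144*n - 27*r^3 + r^2*(129 - 174*n) + r*(-72*n^2 + 332*n - 164) + 60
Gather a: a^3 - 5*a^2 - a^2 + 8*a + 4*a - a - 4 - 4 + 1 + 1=a^3 - 6*a^2 + 11*a - 6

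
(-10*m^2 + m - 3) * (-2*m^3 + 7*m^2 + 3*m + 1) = 20*m^5 - 72*m^4 - 17*m^3 - 28*m^2 - 8*m - 3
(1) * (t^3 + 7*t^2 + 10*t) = t^3 + 7*t^2 + 10*t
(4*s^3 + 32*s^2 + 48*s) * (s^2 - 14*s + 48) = 4*s^5 - 24*s^4 - 208*s^3 + 864*s^2 + 2304*s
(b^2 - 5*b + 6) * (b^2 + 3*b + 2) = b^4 - 2*b^3 - 7*b^2 + 8*b + 12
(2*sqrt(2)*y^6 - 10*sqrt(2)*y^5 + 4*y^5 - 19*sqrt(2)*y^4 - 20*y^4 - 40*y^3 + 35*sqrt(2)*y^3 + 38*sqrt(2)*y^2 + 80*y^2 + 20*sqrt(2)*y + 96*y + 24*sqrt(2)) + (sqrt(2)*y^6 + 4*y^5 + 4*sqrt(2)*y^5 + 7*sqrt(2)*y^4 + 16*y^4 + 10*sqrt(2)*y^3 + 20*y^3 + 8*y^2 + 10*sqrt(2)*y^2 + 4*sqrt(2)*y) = 3*sqrt(2)*y^6 - 6*sqrt(2)*y^5 + 8*y^5 - 12*sqrt(2)*y^4 - 4*y^4 - 20*y^3 + 45*sqrt(2)*y^3 + 48*sqrt(2)*y^2 + 88*y^2 + 24*sqrt(2)*y + 96*y + 24*sqrt(2)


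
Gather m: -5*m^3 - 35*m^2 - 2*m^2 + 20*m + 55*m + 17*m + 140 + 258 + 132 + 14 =-5*m^3 - 37*m^2 + 92*m + 544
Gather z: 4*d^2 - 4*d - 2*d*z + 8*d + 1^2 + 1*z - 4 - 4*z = 4*d^2 + 4*d + z*(-2*d - 3) - 3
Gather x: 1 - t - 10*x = -t - 10*x + 1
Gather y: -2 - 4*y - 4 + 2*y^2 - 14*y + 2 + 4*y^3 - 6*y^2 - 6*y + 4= 4*y^3 - 4*y^2 - 24*y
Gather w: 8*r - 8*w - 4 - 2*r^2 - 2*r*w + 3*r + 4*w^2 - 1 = -2*r^2 + 11*r + 4*w^2 + w*(-2*r - 8) - 5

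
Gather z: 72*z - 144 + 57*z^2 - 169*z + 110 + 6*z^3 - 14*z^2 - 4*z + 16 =6*z^3 + 43*z^2 - 101*z - 18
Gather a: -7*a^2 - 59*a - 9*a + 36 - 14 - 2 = -7*a^2 - 68*a + 20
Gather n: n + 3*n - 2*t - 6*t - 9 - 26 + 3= 4*n - 8*t - 32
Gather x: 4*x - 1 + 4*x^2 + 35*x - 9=4*x^2 + 39*x - 10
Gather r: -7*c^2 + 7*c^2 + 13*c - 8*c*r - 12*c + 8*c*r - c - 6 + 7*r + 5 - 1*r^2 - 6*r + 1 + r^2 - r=0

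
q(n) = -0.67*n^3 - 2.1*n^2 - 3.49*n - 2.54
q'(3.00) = -34.18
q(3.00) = -50.00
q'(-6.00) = -50.65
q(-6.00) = 87.52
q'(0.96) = -9.37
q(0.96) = -8.42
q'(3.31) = -39.41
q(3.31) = -61.40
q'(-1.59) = -1.89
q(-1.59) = 0.39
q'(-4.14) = -20.55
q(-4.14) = 23.46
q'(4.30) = -58.71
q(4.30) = -109.65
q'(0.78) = -7.99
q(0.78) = -6.86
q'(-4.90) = -31.17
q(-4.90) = 42.96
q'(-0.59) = -1.71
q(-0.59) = -1.07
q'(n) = -2.01*n^2 - 4.2*n - 3.49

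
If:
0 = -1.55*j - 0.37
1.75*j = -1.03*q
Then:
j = -0.24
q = 0.41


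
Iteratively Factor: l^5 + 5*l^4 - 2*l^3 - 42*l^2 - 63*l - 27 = (l + 3)*(l^4 + 2*l^3 - 8*l^2 - 18*l - 9) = (l - 3)*(l + 3)*(l^3 + 5*l^2 + 7*l + 3) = (l - 3)*(l + 3)^2*(l^2 + 2*l + 1) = (l - 3)*(l + 1)*(l + 3)^2*(l + 1)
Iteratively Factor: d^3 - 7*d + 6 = (d - 1)*(d^2 + d - 6) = (d - 2)*(d - 1)*(d + 3)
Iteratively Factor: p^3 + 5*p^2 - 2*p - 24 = (p + 4)*(p^2 + p - 6) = (p - 2)*(p + 4)*(p + 3)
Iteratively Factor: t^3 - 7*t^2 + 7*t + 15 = (t - 3)*(t^2 - 4*t - 5) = (t - 3)*(t + 1)*(t - 5)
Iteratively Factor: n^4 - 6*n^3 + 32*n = (n + 2)*(n^3 - 8*n^2 + 16*n) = (n - 4)*(n + 2)*(n^2 - 4*n) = n*(n - 4)*(n + 2)*(n - 4)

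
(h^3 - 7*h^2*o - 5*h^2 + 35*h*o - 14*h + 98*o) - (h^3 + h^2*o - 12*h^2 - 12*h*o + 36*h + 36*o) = -8*h^2*o + 7*h^2 + 47*h*o - 50*h + 62*o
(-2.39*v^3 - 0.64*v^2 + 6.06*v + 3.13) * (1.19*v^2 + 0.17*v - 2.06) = -2.8441*v^5 - 1.1679*v^4 + 12.026*v^3 + 6.0733*v^2 - 11.9515*v - 6.4478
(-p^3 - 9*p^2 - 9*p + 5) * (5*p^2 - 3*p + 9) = -5*p^5 - 42*p^4 - 27*p^3 - 29*p^2 - 96*p + 45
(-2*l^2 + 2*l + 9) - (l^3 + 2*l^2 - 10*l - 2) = -l^3 - 4*l^2 + 12*l + 11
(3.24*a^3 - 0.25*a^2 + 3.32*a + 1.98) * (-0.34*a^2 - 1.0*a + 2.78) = -1.1016*a^5 - 3.155*a^4 + 8.1284*a^3 - 4.6882*a^2 + 7.2496*a + 5.5044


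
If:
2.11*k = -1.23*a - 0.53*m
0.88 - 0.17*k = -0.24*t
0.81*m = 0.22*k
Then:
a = -2.58703083762864*t - 9.48577973797167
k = 1.41176470588235*t + 5.17647058823529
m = 0.383442265795207*t + 1.40595497458243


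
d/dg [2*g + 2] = 2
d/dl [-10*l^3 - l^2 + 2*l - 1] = -30*l^2 - 2*l + 2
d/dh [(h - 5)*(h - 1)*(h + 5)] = 3*h^2 - 2*h - 25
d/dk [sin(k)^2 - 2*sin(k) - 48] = 2*(sin(k) - 1)*cos(k)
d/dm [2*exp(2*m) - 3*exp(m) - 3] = (4*exp(m) - 3)*exp(m)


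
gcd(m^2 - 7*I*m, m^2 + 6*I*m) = m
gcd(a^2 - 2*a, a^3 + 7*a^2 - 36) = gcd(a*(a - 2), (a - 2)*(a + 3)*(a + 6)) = a - 2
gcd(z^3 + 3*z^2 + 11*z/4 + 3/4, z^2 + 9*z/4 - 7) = 1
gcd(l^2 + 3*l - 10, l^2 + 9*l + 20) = l + 5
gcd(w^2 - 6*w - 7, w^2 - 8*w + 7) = w - 7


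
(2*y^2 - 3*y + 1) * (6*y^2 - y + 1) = 12*y^4 - 20*y^3 + 11*y^2 - 4*y + 1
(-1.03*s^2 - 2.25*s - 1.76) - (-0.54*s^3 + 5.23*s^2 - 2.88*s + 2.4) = 0.54*s^3 - 6.26*s^2 + 0.63*s - 4.16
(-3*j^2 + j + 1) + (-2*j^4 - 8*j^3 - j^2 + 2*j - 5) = -2*j^4 - 8*j^3 - 4*j^2 + 3*j - 4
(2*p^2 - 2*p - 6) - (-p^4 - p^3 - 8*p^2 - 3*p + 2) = p^4 + p^3 + 10*p^2 + p - 8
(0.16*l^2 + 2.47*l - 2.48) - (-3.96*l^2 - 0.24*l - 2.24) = 4.12*l^2 + 2.71*l - 0.24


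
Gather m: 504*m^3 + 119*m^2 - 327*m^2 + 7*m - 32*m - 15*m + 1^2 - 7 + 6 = 504*m^3 - 208*m^2 - 40*m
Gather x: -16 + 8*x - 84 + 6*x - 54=14*x - 154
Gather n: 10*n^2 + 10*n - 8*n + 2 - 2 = 10*n^2 + 2*n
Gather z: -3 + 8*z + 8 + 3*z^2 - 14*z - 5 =3*z^2 - 6*z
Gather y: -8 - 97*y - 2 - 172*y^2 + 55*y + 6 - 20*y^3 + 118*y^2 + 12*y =-20*y^3 - 54*y^2 - 30*y - 4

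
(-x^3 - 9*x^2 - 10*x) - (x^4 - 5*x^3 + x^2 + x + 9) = -x^4 + 4*x^3 - 10*x^2 - 11*x - 9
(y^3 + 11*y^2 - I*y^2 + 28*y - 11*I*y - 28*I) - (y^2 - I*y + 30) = y^3 + 10*y^2 - I*y^2 + 28*y - 10*I*y - 30 - 28*I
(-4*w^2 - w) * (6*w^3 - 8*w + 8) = -24*w^5 - 6*w^4 + 32*w^3 - 24*w^2 - 8*w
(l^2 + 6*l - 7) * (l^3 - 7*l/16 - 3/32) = l^5 + 6*l^4 - 119*l^3/16 - 87*l^2/32 + 5*l/2 + 21/32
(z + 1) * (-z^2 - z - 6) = -z^3 - 2*z^2 - 7*z - 6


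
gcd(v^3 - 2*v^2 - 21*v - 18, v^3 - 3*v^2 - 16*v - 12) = v^2 - 5*v - 6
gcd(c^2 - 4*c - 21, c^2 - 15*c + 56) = c - 7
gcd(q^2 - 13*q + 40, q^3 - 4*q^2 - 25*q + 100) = q - 5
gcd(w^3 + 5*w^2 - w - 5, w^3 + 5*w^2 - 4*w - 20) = w + 5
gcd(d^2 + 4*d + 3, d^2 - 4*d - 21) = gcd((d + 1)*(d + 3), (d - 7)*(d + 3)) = d + 3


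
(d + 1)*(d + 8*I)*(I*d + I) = I*d^3 - 8*d^2 + 2*I*d^2 - 16*d + I*d - 8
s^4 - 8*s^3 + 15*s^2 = s^2*(s - 5)*(s - 3)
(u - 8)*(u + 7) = u^2 - u - 56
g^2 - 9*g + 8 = (g - 8)*(g - 1)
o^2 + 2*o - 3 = (o - 1)*(o + 3)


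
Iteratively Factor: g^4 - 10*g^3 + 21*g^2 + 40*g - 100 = (g + 2)*(g^3 - 12*g^2 + 45*g - 50) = (g - 5)*(g + 2)*(g^2 - 7*g + 10) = (g - 5)^2*(g + 2)*(g - 2)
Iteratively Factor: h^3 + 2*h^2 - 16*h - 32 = (h - 4)*(h^2 + 6*h + 8) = (h - 4)*(h + 2)*(h + 4)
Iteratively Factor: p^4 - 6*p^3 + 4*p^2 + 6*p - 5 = (p - 1)*(p^3 - 5*p^2 - p + 5) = (p - 1)*(p + 1)*(p^2 - 6*p + 5) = (p - 5)*(p - 1)*(p + 1)*(p - 1)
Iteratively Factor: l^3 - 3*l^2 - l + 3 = (l + 1)*(l^2 - 4*l + 3) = (l - 3)*(l + 1)*(l - 1)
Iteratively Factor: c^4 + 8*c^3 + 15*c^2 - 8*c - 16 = (c - 1)*(c^3 + 9*c^2 + 24*c + 16) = (c - 1)*(c + 4)*(c^2 + 5*c + 4) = (c - 1)*(c + 4)^2*(c + 1)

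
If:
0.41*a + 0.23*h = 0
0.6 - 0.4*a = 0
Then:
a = 1.50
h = -2.67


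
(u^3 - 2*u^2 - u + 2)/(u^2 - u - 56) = (-u^3 + 2*u^2 + u - 2)/(-u^2 + u + 56)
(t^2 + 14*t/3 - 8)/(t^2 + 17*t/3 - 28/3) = (t + 6)/(t + 7)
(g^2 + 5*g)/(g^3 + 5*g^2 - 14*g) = (g + 5)/(g^2 + 5*g - 14)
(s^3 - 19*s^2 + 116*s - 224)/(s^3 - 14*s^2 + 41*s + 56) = (s - 4)/(s + 1)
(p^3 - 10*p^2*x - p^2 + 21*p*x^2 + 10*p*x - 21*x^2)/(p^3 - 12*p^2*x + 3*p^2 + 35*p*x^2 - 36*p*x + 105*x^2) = (-p^2 + 3*p*x + p - 3*x)/(-p^2 + 5*p*x - 3*p + 15*x)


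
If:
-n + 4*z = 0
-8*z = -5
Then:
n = 5/2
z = 5/8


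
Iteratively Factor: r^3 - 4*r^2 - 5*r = (r)*(r^2 - 4*r - 5) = r*(r + 1)*(r - 5)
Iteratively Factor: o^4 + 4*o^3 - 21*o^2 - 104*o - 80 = (o + 4)*(o^3 - 21*o - 20) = (o + 1)*(o + 4)*(o^2 - o - 20) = (o + 1)*(o + 4)^2*(o - 5)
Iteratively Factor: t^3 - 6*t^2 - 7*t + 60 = (t - 4)*(t^2 - 2*t - 15) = (t - 5)*(t - 4)*(t + 3)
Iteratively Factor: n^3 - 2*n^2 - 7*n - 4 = (n + 1)*(n^2 - 3*n - 4) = (n + 1)^2*(n - 4)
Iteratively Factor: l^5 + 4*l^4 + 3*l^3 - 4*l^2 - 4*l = (l + 2)*(l^4 + 2*l^3 - l^2 - 2*l) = l*(l + 2)*(l^3 + 2*l^2 - l - 2) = l*(l - 1)*(l + 2)*(l^2 + 3*l + 2) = l*(l - 1)*(l + 2)^2*(l + 1)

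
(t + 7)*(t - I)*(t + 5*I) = t^3 + 7*t^2 + 4*I*t^2 + 5*t + 28*I*t + 35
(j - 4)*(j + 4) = j^2 - 16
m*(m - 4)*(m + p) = m^3 + m^2*p - 4*m^2 - 4*m*p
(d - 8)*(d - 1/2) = d^2 - 17*d/2 + 4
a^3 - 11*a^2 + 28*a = a*(a - 7)*(a - 4)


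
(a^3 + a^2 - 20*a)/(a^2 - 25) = a*(a - 4)/(a - 5)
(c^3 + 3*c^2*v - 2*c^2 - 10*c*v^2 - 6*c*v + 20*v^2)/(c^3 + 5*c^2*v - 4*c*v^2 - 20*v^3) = (c - 2)/(c + 2*v)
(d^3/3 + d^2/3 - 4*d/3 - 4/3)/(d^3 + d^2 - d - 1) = (d^2 - 4)/(3*(d^2 - 1))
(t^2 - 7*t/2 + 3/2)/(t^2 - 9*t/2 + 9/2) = (2*t - 1)/(2*t - 3)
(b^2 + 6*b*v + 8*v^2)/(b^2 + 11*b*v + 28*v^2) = (b + 2*v)/(b + 7*v)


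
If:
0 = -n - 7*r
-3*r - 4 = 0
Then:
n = 28/3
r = -4/3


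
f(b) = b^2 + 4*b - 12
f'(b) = 2*b + 4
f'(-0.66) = 2.68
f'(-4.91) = -5.82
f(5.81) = 45.00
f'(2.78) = 9.56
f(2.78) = 6.85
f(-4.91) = -7.53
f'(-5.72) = -7.44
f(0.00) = -12.00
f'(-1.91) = 0.18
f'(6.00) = 16.00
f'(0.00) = 4.00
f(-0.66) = -14.20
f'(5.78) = 15.56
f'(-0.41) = 3.18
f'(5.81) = 15.62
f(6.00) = 48.00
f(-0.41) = -13.47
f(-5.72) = -2.16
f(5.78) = 44.53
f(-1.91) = -15.99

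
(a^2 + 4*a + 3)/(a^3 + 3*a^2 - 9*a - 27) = (a + 1)/(a^2 - 9)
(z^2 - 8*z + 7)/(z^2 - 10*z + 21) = (z - 1)/(z - 3)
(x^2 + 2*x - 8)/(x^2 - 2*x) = (x + 4)/x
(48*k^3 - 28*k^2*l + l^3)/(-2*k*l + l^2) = -24*k^2/l + 2*k + l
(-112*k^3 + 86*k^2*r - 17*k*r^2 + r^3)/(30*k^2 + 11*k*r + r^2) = (-112*k^3 + 86*k^2*r - 17*k*r^2 + r^3)/(30*k^2 + 11*k*r + r^2)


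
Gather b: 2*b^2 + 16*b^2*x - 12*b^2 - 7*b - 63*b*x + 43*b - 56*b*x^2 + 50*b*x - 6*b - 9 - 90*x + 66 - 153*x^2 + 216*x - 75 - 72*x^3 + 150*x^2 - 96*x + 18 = b^2*(16*x - 10) + b*(-56*x^2 - 13*x + 30) - 72*x^3 - 3*x^2 + 30*x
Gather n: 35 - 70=-35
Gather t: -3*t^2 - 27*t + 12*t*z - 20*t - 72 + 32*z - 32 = -3*t^2 + t*(12*z - 47) + 32*z - 104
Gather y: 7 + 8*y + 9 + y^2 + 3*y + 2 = y^2 + 11*y + 18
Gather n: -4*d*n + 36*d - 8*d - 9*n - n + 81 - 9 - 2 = 28*d + n*(-4*d - 10) + 70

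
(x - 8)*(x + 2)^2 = x^3 - 4*x^2 - 28*x - 32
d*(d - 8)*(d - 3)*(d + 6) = d^4 - 5*d^3 - 42*d^2 + 144*d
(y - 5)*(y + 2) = y^2 - 3*y - 10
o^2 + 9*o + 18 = (o + 3)*(o + 6)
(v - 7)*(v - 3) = v^2 - 10*v + 21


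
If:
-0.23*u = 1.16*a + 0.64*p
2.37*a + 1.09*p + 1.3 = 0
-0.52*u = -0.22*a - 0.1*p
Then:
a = -3.54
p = 6.51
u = -0.25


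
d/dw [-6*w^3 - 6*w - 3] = -18*w^2 - 6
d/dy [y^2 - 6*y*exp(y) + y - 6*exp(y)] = -6*y*exp(y) + 2*y - 12*exp(y) + 1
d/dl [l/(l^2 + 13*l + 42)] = (42 - l^2)/(l^4 + 26*l^3 + 253*l^2 + 1092*l + 1764)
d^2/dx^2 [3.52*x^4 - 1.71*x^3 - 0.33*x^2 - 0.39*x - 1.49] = 42.24*x^2 - 10.26*x - 0.66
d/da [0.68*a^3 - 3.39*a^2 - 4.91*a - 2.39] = 2.04*a^2 - 6.78*a - 4.91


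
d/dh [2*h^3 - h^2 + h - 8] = 6*h^2 - 2*h + 1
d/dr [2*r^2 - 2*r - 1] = 4*r - 2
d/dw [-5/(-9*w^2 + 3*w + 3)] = 5*(1 - 6*w)/(3*(-3*w^2 + w + 1)^2)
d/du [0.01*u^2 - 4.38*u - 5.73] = 0.02*u - 4.38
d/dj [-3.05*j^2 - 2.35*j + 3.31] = -6.1*j - 2.35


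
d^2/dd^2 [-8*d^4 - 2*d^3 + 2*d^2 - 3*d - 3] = -96*d^2 - 12*d + 4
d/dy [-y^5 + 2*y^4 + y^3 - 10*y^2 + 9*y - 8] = -5*y^4 + 8*y^3 + 3*y^2 - 20*y + 9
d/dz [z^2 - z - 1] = 2*z - 1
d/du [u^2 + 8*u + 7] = 2*u + 8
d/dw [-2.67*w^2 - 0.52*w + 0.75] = -5.34*w - 0.52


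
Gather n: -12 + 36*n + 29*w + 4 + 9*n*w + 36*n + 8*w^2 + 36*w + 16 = n*(9*w + 72) + 8*w^2 + 65*w + 8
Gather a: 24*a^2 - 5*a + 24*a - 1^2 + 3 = 24*a^2 + 19*a + 2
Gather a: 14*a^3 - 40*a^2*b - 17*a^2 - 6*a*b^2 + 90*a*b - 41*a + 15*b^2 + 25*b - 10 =14*a^3 + a^2*(-40*b - 17) + a*(-6*b^2 + 90*b - 41) + 15*b^2 + 25*b - 10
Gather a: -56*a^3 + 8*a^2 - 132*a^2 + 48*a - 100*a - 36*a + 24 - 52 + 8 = -56*a^3 - 124*a^2 - 88*a - 20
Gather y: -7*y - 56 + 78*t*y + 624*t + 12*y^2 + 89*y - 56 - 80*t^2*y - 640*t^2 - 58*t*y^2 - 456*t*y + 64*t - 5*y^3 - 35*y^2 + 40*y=-640*t^2 + 688*t - 5*y^3 + y^2*(-58*t - 23) + y*(-80*t^2 - 378*t + 122) - 112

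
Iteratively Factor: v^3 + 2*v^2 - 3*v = (v - 1)*(v^2 + 3*v) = (v - 1)*(v + 3)*(v)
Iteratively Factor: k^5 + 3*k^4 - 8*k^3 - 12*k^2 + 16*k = (k)*(k^4 + 3*k^3 - 8*k^2 - 12*k + 16) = k*(k + 2)*(k^3 + k^2 - 10*k + 8) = k*(k + 2)*(k + 4)*(k^2 - 3*k + 2) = k*(k - 2)*(k + 2)*(k + 4)*(k - 1)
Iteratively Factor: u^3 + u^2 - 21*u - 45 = (u - 5)*(u^2 + 6*u + 9) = (u - 5)*(u + 3)*(u + 3)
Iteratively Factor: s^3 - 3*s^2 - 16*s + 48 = (s + 4)*(s^2 - 7*s + 12) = (s - 3)*(s + 4)*(s - 4)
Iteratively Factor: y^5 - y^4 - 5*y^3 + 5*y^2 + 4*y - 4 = (y - 1)*(y^4 - 5*y^2 + 4) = (y - 1)*(y + 1)*(y^3 - y^2 - 4*y + 4) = (y - 2)*(y - 1)*(y + 1)*(y^2 + y - 2) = (y - 2)*(y - 1)*(y + 1)*(y + 2)*(y - 1)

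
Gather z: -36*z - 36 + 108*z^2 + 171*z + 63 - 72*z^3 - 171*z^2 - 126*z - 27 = -72*z^3 - 63*z^2 + 9*z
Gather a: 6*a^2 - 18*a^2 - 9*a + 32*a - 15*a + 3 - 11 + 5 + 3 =-12*a^2 + 8*a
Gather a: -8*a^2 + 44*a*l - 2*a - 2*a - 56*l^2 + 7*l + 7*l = -8*a^2 + a*(44*l - 4) - 56*l^2 + 14*l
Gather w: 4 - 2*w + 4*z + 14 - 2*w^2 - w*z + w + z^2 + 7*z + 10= -2*w^2 + w*(-z - 1) + z^2 + 11*z + 28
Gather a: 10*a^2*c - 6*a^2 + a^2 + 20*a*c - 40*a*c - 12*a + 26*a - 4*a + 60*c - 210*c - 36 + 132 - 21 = a^2*(10*c - 5) + a*(10 - 20*c) - 150*c + 75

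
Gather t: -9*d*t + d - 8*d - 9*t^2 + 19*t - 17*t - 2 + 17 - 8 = -7*d - 9*t^2 + t*(2 - 9*d) + 7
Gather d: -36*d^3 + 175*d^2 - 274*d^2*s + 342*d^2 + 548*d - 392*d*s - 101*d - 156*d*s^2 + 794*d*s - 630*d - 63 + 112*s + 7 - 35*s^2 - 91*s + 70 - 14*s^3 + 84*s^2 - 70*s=-36*d^3 + d^2*(517 - 274*s) + d*(-156*s^2 + 402*s - 183) - 14*s^3 + 49*s^2 - 49*s + 14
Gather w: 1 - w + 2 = 3 - w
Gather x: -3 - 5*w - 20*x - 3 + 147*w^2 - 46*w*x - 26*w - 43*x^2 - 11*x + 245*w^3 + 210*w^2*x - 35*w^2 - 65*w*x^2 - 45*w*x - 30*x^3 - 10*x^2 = 245*w^3 + 112*w^2 - 31*w - 30*x^3 + x^2*(-65*w - 53) + x*(210*w^2 - 91*w - 31) - 6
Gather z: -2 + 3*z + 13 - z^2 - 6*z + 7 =-z^2 - 3*z + 18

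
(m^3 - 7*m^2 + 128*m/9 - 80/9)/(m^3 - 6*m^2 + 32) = (m^2 - 3*m + 20/9)/(m^2 - 2*m - 8)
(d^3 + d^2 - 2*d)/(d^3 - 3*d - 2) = d*(-d^2 - d + 2)/(-d^3 + 3*d + 2)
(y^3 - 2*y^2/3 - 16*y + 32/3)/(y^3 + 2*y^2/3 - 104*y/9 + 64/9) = 3*(y - 4)/(3*y - 8)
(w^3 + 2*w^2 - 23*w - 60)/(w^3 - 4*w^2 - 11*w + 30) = (w + 4)/(w - 2)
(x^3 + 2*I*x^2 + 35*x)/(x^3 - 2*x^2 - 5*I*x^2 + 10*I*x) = (x + 7*I)/(x - 2)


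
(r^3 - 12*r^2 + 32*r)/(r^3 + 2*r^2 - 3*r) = (r^2 - 12*r + 32)/(r^2 + 2*r - 3)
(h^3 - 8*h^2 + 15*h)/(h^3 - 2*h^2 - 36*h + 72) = h*(h^2 - 8*h + 15)/(h^3 - 2*h^2 - 36*h + 72)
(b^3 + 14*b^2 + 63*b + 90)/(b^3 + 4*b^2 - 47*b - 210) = (b + 3)/(b - 7)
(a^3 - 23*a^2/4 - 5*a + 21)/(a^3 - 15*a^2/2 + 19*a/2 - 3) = (4*a^2 + a - 14)/(2*(2*a^2 - 3*a + 1))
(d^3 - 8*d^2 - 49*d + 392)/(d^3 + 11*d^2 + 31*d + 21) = (d^2 - 15*d + 56)/(d^2 + 4*d + 3)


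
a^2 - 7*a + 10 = (a - 5)*(a - 2)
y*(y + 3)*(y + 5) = y^3 + 8*y^2 + 15*y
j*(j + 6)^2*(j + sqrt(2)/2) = j^4 + sqrt(2)*j^3/2 + 12*j^3 + 6*sqrt(2)*j^2 + 36*j^2 + 18*sqrt(2)*j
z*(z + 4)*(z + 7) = z^3 + 11*z^2 + 28*z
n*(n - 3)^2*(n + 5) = n^4 - n^3 - 21*n^2 + 45*n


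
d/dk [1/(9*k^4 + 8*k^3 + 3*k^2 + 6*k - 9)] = 6*(-6*k^3 - 4*k^2 - k - 1)/(9*k^4 + 8*k^3 + 3*k^2 + 6*k - 9)^2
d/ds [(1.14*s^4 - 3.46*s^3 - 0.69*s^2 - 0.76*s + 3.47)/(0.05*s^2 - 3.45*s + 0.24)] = (0.114*s^5 - 11.972*s^4 + 24.9684*s^3 - 0.0726999999999993*s^2 - 0.6782*s + 11.7891)/(0.0025*s^4 - 0.345*s^3 + 11.9265*s^2 - 1.656*s + 0.0576)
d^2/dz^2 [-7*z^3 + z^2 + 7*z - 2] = 2 - 42*z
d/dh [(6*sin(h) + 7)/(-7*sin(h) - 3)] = 31*cos(h)/(7*sin(h) + 3)^2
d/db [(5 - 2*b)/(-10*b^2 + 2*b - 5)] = 20*b*(5 - b)/(100*b^4 - 40*b^3 + 104*b^2 - 20*b + 25)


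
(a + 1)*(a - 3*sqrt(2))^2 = a^3 - 6*sqrt(2)*a^2 + a^2 - 6*sqrt(2)*a + 18*a + 18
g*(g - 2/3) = g^2 - 2*g/3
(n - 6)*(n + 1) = n^2 - 5*n - 6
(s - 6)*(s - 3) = s^2 - 9*s + 18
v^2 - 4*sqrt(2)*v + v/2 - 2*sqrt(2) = (v + 1/2)*(v - 4*sqrt(2))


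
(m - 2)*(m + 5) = m^2 + 3*m - 10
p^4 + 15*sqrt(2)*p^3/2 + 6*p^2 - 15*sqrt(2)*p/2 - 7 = (p - 1)*(p + 1)*(p + sqrt(2)/2)*(p + 7*sqrt(2))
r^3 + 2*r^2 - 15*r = r*(r - 3)*(r + 5)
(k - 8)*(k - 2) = k^2 - 10*k + 16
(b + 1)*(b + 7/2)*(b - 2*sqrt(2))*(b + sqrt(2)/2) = b^4 - 3*sqrt(2)*b^3/2 + 9*b^3/2 - 27*sqrt(2)*b^2/4 + 3*b^2/2 - 9*b - 21*sqrt(2)*b/4 - 7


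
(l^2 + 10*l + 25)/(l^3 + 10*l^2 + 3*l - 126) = (l^2 + 10*l + 25)/(l^3 + 10*l^2 + 3*l - 126)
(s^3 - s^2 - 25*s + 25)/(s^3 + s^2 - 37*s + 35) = (s + 5)/(s + 7)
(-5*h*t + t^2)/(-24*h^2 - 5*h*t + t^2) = t*(5*h - t)/(24*h^2 + 5*h*t - t^2)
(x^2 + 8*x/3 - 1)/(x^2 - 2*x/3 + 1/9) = 3*(x + 3)/(3*x - 1)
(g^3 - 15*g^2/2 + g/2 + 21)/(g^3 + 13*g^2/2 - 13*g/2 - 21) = (g - 7)/(g + 7)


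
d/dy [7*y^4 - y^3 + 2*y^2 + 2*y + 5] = 28*y^3 - 3*y^2 + 4*y + 2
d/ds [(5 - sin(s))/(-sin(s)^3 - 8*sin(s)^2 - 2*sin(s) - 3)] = (-2*sin(s)^3 + 7*sin(s)^2 + 80*sin(s) + 13)*cos(s)/(sin(s)^3 + 8*sin(s)^2 + 2*sin(s) + 3)^2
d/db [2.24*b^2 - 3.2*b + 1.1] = 4.48*b - 3.2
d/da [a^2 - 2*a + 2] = 2*a - 2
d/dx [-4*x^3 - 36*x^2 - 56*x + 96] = -12*x^2 - 72*x - 56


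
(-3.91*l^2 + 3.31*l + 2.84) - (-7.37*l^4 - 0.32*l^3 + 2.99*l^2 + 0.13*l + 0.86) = 7.37*l^4 + 0.32*l^3 - 6.9*l^2 + 3.18*l + 1.98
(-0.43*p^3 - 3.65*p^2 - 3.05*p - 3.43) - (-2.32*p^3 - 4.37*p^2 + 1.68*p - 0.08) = 1.89*p^3 + 0.72*p^2 - 4.73*p - 3.35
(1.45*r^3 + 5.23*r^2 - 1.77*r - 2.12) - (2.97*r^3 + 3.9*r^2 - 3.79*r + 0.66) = -1.52*r^3 + 1.33*r^2 + 2.02*r - 2.78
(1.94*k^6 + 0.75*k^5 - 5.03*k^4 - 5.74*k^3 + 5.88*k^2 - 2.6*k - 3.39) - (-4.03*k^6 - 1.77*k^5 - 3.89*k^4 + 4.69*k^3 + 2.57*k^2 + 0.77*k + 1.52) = 5.97*k^6 + 2.52*k^5 - 1.14*k^4 - 10.43*k^3 + 3.31*k^2 - 3.37*k - 4.91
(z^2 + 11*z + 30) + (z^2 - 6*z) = 2*z^2 + 5*z + 30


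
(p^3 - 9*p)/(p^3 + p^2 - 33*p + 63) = p*(p + 3)/(p^2 + 4*p - 21)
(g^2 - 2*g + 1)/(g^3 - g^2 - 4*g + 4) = (g - 1)/(g^2 - 4)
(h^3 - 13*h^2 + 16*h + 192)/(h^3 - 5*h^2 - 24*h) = (h - 8)/h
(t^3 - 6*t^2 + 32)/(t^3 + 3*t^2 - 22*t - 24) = (t^2 - 2*t - 8)/(t^2 + 7*t + 6)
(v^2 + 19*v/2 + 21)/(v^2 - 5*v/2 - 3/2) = (2*v^2 + 19*v + 42)/(2*v^2 - 5*v - 3)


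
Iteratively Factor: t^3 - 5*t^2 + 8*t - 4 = (t - 1)*(t^2 - 4*t + 4) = (t - 2)*(t - 1)*(t - 2)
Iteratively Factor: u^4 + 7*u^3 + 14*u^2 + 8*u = (u + 2)*(u^3 + 5*u^2 + 4*u) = (u + 1)*(u + 2)*(u^2 + 4*u) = u*(u + 1)*(u + 2)*(u + 4)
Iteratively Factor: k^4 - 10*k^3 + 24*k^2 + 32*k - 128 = (k - 4)*(k^3 - 6*k^2 + 32) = (k - 4)^2*(k^2 - 2*k - 8) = (k - 4)^2*(k + 2)*(k - 4)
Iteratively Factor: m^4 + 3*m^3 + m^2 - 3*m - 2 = (m + 1)*(m^3 + 2*m^2 - m - 2) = (m - 1)*(m + 1)*(m^2 + 3*m + 2) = (m - 1)*(m + 1)*(m + 2)*(m + 1)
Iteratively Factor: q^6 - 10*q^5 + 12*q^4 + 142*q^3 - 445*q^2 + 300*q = (q)*(q^5 - 10*q^4 + 12*q^3 + 142*q^2 - 445*q + 300) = q*(q + 4)*(q^4 - 14*q^3 + 68*q^2 - 130*q + 75) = q*(q - 5)*(q + 4)*(q^3 - 9*q^2 + 23*q - 15) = q*(q - 5)*(q - 3)*(q + 4)*(q^2 - 6*q + 5) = q*(q - 5)^2*(q - 3)*(q + 4)*(q - 1)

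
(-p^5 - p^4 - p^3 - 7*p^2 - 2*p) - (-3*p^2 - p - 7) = -p^5 - p^4 - p^3 - 4*p^2 - p + 7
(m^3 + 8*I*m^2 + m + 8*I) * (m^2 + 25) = m^5 + 8*I*m^4 + 26*m^3 + 208*I*m^2 + 25*m + 200*I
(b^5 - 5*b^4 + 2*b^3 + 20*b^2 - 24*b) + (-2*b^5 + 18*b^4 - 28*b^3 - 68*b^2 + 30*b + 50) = -b^5 + 13*b^4 - 26*b^3 - 48*b^2 + 6*b + 50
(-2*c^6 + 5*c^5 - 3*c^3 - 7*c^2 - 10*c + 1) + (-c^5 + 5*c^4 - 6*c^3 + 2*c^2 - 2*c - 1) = -2*c^6 + 4*c^5 + 5*c^4 - 9*c^3 - 5*c^2 - 12*c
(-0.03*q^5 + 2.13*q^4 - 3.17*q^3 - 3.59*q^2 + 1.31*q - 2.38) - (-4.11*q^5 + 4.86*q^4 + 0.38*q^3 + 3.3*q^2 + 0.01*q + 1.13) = 4.08*q^5 - 2.73*q^4 - 3.55*q^3 - 6.89*q^2 + 1.3*q - 3.51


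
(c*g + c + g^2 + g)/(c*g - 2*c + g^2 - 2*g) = (g + 1)/(g - 2)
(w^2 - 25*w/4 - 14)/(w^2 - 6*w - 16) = (w + 7/4)/(w + 2)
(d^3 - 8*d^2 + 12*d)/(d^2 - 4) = d*(d - 6)/(d + 2)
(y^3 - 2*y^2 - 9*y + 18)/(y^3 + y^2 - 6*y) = (y - 3)/y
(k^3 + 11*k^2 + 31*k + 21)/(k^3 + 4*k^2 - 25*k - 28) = (k + 3)/(k - 4)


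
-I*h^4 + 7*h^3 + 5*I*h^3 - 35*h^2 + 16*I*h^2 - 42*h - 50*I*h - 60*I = (h - 6)*(h + 2*I)*(h + 5*I)*(-I*h - I)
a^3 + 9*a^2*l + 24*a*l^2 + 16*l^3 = (a + l)*(a + 4*l)^2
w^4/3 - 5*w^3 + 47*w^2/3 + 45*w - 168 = (w/3 + 1)*(w - 8)*(w - 7)*(w - 3)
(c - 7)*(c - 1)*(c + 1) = c^3 - 7*c^2 - c + 7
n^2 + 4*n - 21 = (n - 3)*(n + 7)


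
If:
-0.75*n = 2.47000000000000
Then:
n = -3.29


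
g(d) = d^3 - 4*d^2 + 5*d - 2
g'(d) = 3*d^2 - 8*d + 5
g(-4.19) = -166.73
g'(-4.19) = 91.19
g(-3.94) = -144.96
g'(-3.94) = 83.09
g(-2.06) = -38.02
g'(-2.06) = 34.21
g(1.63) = -0.15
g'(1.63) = -0.07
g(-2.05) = -37.68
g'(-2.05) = 34.01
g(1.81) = -0.12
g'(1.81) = 0.35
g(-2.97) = -78.33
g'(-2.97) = 55.22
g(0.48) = -0.41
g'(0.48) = 1.85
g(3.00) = 4.00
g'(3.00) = 8.00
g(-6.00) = -392.00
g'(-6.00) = 161.00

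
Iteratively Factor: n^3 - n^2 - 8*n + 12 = (n - 2)*(n^2 + n - 6) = (n - 2)*(n + 3)*(n - 2)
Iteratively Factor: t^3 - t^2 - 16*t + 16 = (t - 1)*(t^2 - 16) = (t - 1)*(t + 4)*(t - 4)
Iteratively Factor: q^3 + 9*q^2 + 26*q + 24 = (q + 4)*(q^2 + 5*q + 6) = (q + 2)*(q + 4)*(q + 3)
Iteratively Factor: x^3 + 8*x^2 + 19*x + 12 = (x + 3)*(x^2 + 5*x + 4) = (x + 1)*(x + 3)*(x + 4)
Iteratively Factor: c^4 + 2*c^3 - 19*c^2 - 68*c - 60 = (c + 2)*(c^3 - 19*c - 30) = (c - 5)*(c + 2)*(c^2 + 5*c + 6) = (c - 5)*(c + 2)^2*(c + 3)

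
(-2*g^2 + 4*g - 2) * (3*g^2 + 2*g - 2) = -6*g^4 + 8*g^3 + 6*g^2 - 12*g + 4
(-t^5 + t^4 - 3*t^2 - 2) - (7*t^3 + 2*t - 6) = -t^5 + t^4 - 7*t^3 - 3*t^2 - 2*t + 4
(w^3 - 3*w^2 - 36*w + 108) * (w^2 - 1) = w^5 - 3*w^4 - 37*w^3 + 111*w^2 + 36*w - 108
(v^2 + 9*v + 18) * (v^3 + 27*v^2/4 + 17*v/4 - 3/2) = v^5 + 63*v^4/4 + 83*v^3 + 633*v^2/4 + 63*v - 27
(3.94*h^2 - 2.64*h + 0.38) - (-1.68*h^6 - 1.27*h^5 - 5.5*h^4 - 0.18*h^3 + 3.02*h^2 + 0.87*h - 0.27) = 1.68*h^6 + 1.27*h^5 + 5.5*h^4 + 0.18*h^3 + 0.92*h^2 - 3.51*h + 0.65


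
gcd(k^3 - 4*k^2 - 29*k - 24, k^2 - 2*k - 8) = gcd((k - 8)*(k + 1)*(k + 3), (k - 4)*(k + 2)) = 1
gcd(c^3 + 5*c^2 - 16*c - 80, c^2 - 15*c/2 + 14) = c - 4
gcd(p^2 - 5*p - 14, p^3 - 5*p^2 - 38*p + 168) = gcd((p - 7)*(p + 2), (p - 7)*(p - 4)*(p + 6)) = p - 7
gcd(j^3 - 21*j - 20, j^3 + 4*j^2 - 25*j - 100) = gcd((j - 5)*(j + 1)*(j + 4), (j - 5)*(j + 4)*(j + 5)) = j^2 - j - 20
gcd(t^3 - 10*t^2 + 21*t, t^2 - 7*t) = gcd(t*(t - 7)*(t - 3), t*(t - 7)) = t^2 - 7*t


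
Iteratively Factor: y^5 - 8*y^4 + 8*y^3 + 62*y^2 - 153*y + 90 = (y - 2)*(y^4 - 6*y^3 - 4*y^2 + 54*y - 45) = (y - 2)*(y + 3)*(y^3 - 9*y^2 + 23*y - 15) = (y - 3)*(y - 2)*(y + 3)*(y^2 - 6*y + 5) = (y - 3)*(y - 2)*(y - 1)*(y + 3)*(y - 5)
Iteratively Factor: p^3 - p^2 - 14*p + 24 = (p - 2)*(p^2 + p - 12) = (p - 3)*(p - 2)*(p + 4)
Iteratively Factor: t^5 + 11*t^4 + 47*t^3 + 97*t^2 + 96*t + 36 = (t + 2)*(t^4 + 9*t^3 + 29*t^2 + 39*t + 18) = (t + 2)^2*(t^3 + 7*t^2 + 15*t + 9) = (t + 1)*(t + 2)^2*(t^2 + 6*t + 9) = (t + 1)*(t + 2)^2*(t + 3)*(t + 3)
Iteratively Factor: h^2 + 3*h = (h + 3)*(h)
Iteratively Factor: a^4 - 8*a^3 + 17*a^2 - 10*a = (a)*(a^3 - 8*a^2 + 17*a - 10) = a*(a - 5)*(a^2 - 3*a + 2) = a*(a - 5)*(a - 1)*(a - 2)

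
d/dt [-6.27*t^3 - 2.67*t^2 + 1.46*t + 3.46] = -18.81*t^2 - 5.34*t + 1.46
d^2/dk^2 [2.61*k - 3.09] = 0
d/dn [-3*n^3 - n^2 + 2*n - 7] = -9*n^2 - 2*n + 2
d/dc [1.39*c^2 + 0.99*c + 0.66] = 2.78*c + 0.99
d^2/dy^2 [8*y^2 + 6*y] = 16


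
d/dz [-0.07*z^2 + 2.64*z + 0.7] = 2.64 - 0.14*z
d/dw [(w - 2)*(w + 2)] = 2*w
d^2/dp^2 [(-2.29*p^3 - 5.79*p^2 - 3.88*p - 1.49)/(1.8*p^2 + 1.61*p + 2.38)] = (-7.105427357601e-15*p^5 - 5.6843418860808e-14*p^4 + 16.165342*p^3 + 67.211628*p^2 - 4.00545600000003*p - 30.817122)/(5.832*p^6 + 15.6492*p^5 + 37.13094*p^4 + 45.556721*p^3 + 49.095354*p^2 + 27.359052*p + 13.481272)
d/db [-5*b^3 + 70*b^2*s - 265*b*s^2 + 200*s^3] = -15*b^2 + 140*b*s - 265*s^2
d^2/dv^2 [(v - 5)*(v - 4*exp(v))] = -4*v*exp(v) + 12*exp(v) + 2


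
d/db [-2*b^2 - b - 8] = -4*b - 1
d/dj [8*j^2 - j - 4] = 16*j - 1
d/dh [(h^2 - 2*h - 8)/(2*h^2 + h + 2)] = (5*h^2 + 36*h + 4)/(4*h^4 + 4*h^3 + 9*h^2 + 4*h + 4)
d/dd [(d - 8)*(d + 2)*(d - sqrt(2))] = 3*d^2 - 12*d - 2*sqrt(2)*d - 16 + 6*sqrt(2)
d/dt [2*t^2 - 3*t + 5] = 4*t - 3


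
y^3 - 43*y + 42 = (y - 6)*(y - 1)*(y + 7)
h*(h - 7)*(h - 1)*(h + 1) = h^4 - 7*h^3 - h^2 + 7*h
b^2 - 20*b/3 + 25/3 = (b - 5)*(b - 5/3)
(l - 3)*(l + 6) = l^2 + 3*l - 18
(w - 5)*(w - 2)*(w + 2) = w^3 - 5*w^2 - 4*w + 20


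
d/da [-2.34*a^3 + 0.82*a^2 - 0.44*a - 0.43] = -7.02*a^2 + 1.64*a - 0.44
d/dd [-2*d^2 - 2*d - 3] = -4*d - 2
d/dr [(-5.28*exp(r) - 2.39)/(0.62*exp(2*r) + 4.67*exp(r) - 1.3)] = (3.2736*exp(2*r) + 2.9636*exp(r) + 18.0253)*exp(r)/(0.3844*exp(4*r) + 5.7908*exp(3*r) + 20.1969*exp(2*r) - 12.142*exp(r) + 1.69)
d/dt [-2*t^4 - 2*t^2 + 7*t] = -8*t^3 - 4*t + 7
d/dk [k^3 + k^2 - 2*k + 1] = 3*k^2 + 2*k - 2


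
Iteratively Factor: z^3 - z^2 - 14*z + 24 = (z - 2)*(z^2 + z - 12) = (z - 2)*(z + 4)*(z - 3)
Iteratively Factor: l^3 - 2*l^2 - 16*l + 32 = (l + 4)*(l^2 - 6*l + 8) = (l - 2)*(l + 4)*(l - 4)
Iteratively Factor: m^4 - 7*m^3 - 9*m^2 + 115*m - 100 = (m + 4)*(m^3 - 11*m^2 + 35*m - 25) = (m - 1)*(m + 4)*(m^2 - 10*m + 25) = (m - 5)*(m - 1)*(m + 4)*(m - 5)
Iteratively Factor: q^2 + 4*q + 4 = (q + 2)*(q + 2)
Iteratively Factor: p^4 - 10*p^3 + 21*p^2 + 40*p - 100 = (p - 5)*(p^3 - 5*p^2 - 4*p + 20) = (p - 5)^2*(p^2 - 4) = (p - 5)^2*(p - 2)*(p + 2)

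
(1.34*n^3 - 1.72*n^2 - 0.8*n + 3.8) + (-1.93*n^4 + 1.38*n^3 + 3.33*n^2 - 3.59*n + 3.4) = -1.93*n^4 + 2.72*n^3 + 1.61*n^2 - 4.39*n + 7.2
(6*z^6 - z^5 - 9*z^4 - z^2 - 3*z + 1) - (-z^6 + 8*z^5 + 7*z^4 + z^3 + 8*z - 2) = 7*z^6 - 9*z^5 - 16*z^4 - z^3 - z^2 - 11*z + 3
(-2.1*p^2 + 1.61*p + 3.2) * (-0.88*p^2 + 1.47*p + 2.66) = 1.848*p^4 - 4.5038*p^3 - 6.0353*p^2 + 8.9866*p + 8.512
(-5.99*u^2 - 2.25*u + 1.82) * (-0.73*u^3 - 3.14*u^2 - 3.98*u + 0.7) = 4.3727*u^5 + 20.4511*u^4 + 29.5766*u^3 - 0.9528*u^2 - 8.8186*u + 1.274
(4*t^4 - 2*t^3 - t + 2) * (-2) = -8*t^4 + 4*t^3 + 2*t - 4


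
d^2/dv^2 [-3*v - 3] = 0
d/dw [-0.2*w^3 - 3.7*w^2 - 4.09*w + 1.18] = -0.6*w^2 - 7.4*w - 4.09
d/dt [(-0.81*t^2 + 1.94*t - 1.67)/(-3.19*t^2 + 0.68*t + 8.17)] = (5.6378*t^2 - 23.89*t + 16.9854)/(10.1761*t^4 - 4.3384*t^3 - 51.6622*t^2 + 11.1112*t + 66.7489)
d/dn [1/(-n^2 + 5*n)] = (2*n - 5)/(n^2*(n - 5)^2)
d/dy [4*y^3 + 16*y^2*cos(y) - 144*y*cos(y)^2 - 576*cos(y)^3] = -16*y^2*sin(y) + 12*y^2 + 144*y*sin(2*y) + 32*y*cos(y) + 1728*sin(y)*cos(y)^2 - 144*cos(y)^2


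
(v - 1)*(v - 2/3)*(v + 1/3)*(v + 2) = v^4 + 2*v^3/3 - 23*v^2/9 + 4*v/9 + 4/9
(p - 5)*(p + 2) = p^2 - 3*p - 10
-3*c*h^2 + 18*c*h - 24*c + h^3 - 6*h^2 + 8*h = (-3*c + h)*(h - 4)*(h - 2)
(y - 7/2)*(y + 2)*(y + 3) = y^3 + 3*y^2/2 - 23*y/2 - 21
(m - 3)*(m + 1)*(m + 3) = m^3 + m^2 - 9*m - 9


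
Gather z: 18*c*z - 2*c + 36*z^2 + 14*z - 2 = -2*c + 36*z^2 + z*(18*c + 14) - 2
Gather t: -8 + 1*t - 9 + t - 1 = 2*t - 18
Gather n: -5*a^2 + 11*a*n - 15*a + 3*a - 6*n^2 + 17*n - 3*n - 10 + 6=-5*a^2 - 12*a - 6*n^2 + n*(11*a + 14) - 4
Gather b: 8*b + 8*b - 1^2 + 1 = 16*b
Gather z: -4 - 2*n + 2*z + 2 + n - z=-n + z - 2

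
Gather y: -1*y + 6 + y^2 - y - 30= y^2 - 2*y - 24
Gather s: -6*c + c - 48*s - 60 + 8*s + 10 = -5*c - 40*s - 50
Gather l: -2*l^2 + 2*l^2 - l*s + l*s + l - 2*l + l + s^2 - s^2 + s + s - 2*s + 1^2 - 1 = 0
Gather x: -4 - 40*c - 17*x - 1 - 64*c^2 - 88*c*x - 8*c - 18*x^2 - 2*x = -64*c^2 - 48*c - 18*x^2 + x*(-88*c - 19) - 5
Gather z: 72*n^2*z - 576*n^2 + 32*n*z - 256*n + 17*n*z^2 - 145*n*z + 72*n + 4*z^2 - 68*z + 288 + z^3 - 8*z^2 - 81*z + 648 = -576*n^2 - 184*n + z^3 + z^2*(17*n - 4) + z*(72*n^2 - 113*n - 149) + 936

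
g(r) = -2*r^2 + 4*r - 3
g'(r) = 4 - 4*r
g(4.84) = -30.49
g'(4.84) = -15.36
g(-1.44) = -12.91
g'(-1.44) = 9.76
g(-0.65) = -6.44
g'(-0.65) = 6.60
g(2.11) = -3.46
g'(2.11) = -4.44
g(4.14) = -20.72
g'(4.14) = -12.56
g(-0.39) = -4.86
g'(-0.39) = 5.56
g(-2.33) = -23.18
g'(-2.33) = 13.32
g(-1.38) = -12.33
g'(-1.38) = 9.52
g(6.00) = -51.00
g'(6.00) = -20.00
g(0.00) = -3.00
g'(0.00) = 4.00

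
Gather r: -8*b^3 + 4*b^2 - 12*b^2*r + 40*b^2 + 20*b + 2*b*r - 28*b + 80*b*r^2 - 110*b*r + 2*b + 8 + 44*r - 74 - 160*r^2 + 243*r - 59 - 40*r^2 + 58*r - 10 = -8*b^3 + 44*b^2 - 6*b + r^2*(80*b - 200) + r*(-12*b^2 - 108*b + 345) - 135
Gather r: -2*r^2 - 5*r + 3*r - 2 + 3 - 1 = -2*r^2 - 2*r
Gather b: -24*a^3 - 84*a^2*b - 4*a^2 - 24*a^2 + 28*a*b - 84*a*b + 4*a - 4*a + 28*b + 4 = -24*a^3 - 28*a^2 + b*(-84*a^2 - 56*a + 28) + 4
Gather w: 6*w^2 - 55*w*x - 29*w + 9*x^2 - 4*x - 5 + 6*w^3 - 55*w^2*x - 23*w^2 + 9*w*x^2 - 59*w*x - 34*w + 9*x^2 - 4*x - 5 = 6*w^3 + w^2*(-55*x - 17) + w*(9*x^2 - 114*x - 63) + 18*x^2 - 8*x - 10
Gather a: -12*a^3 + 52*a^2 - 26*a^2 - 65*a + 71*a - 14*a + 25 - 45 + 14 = -12*a^3 + 26*a^2 - 8*a - 6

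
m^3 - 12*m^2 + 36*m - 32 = (m - 8)*(m - 2)^2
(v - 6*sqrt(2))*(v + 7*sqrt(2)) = v^2 + sqrt(2)*v - 84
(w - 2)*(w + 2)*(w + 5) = w^3 + 5*w^2 - 4*w - 20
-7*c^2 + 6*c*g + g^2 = (-c + g)*(7*c + g)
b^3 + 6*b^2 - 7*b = b*(b - 1)*(b + 7)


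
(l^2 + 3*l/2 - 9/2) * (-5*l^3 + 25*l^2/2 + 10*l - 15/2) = -5*l^5 + 5*l^4 + 205*l^3/4 - 195*l^2/4 - 225*l/4 + 135/4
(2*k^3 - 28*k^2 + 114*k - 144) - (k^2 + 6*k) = 2*k^3 - 29*k^2 + 108*k - 144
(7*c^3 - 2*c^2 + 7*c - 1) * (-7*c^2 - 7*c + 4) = -49*c^5 - 35*c^4 - 7*c^3 - 50*c^2 + 35*c - 4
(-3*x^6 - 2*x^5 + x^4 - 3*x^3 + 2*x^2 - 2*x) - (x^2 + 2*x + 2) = -3*x^6 - 2*x^5 + x^4 - 3*x^3 + x^2 - 4*x - 2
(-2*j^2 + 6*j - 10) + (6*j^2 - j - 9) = 4*j^2 + 5*j - 19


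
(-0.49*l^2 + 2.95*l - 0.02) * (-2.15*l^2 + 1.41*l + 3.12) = 1.0535*l^4 - 7.0334*l^3 + 2.6737*l^2 + 9.1758*l - 0.0624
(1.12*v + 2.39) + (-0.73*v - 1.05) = 0.39*v + 1.34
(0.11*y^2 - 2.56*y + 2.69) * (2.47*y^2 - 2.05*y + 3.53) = 0.2717*y^4 - 6.5487*y^3 + 12.2806*y^2 - 14.5513*y + 9.4957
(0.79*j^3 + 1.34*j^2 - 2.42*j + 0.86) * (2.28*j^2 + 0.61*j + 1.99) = 1.8012*j^5 + 3.5371*j^4 - 3.1281*j^3 + 3.1512*j^2 - 4.2912*j + 1.7114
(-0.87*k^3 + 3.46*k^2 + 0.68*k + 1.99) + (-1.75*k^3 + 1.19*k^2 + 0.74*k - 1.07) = -2.62*k^3 + 4.65*k^2 + 1.42*k + 0.92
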